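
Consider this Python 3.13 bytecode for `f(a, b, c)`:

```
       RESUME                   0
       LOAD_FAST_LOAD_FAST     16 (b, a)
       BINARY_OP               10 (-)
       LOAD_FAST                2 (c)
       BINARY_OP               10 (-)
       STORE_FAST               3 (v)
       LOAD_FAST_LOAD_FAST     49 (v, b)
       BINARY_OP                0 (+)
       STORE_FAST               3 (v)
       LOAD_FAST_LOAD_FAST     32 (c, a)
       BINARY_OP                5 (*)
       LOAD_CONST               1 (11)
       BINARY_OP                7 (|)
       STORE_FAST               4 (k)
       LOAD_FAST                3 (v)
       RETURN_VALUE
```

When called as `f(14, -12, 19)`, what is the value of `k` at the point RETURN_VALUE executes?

267

LOAD_FAST_LOAD_FAST b,a → push -12,14. Stack: [-12, 14]
BINARY_OP - → -12 - 14 = -26. Stack: [-26]
LOAD_FAST c → push 19. Stack: [-26, 19]
BINARY_OP - → -26 - 19 = -45. Stack: [-45]
STORE_FAST v → v=-45. Stack: []
LOAD_FAST_LOAD_FAST v,b → push -45,-12. Stack: [-45, -12]
BINARY_OP + → -45 + -12 = -57. Stack: [-57]
STORE_FAST v → v=-57. Stack: []
LOAD_FAST_LOAD_FAST c,a → push 19,14. Stack: [19, 14]
BINARY_OP * → 19 * 14 = 266. Stack: [266]
LOAD_CONST → push 11. Stack: [266, 11]
BINARY_OP | → 266 | 11 = 267. Stack: [267]
STORE_FAST k → k=267. Stack: []
LOAD_FAST v → push -57. Stack: [-57]
RETURN_VALUE → return -57.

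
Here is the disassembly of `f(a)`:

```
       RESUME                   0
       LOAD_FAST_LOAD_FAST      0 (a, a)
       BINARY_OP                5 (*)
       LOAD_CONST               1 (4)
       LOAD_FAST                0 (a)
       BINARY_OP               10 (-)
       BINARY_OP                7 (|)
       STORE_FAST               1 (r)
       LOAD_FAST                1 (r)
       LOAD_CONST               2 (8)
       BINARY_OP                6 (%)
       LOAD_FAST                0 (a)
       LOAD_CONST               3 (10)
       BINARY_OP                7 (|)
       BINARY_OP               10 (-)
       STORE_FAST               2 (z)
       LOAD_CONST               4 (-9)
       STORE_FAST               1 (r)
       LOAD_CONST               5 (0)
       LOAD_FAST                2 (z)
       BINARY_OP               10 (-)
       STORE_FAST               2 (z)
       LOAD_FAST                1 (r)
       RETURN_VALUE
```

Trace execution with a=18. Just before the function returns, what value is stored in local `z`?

20

LOAD_FAST_LOAD_FAST a,a → push 18,18. Stack: [18, 18]
BINARY_OP * → 18 * 18 = 324. Stack: [324]
LOAD_CONST → push 4. Stack: [324, 4]
LOAD_FAST a → push 18. Stack: [324, 4, 18]
BINARY_OP - → 4 - 18 = -14. Stack: [324, -14]
BINARY_OP | → 324 | -14 = -10. Stack: [-10]
STORE_FAST r → r=-10. Stack: []
LOAD_FAST r → push -10. Stack: [-10]
LOAD_CONST → push 8. Stack: [-10, 8]
BINARY_OP % → -10 % 8 = 6. Stack: [6]
LOAD_FAST a → push 18. Stack: [6, 18]
LOAD_CONST → push 10. Stack: [6, 18, 10]
BINARY_OP | → 18 | 10 = 26. Stack: [6, 26]
BINARY_OP - → 6 - 26 = -20. Stack: [-20]
STORE_FAST z → z=-20. Stack: []
LOAD_CONST → push -9. Stack: [-9]
STORE_FAST r → r=-9. Stack: []
LOAD_CONST → push 0. Stack: [0]
LOAD_FAST z → push -20. Stack: [0, -20]
BINARY_OP - → 0 - -20 = 20. Stack: [20]
STORE_FAST z → z=20. Stack: []
LOAD_FAST r → push -9. Stack: [-9]
RETURN_VALUE → return -9.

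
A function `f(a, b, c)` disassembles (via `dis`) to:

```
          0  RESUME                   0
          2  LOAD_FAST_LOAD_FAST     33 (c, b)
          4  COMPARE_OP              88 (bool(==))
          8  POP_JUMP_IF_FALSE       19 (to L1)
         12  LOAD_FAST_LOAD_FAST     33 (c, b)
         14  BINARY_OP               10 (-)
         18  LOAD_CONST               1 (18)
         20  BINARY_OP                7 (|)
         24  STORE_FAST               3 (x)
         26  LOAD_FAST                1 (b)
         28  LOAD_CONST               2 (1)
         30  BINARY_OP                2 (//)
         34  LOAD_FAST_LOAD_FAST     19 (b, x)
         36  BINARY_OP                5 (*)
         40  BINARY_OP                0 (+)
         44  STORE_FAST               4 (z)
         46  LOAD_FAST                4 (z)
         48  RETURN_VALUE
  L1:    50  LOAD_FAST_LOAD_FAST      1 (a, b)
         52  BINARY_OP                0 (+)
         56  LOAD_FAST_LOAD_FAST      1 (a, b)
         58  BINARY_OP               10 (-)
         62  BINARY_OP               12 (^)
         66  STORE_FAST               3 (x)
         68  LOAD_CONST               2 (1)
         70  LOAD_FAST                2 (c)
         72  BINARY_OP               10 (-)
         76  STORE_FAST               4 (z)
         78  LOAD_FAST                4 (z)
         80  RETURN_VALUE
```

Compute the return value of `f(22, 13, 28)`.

LOAD_FAST_LOAD_FAST c,b → push 28,13. Stack: [28, 13]
COMPARE_OP bool(==) → 28 vs 13 = False. Stack: [False]
POP_JUMP_IF_FALSE → pop False; jump. Stack: []
LOAD_FAST_LOAD_FAST a,b → push 22,13. Stack: [22, 13]
BINARY_OP + → 22 + 13 = 35. Stack: [35]
LOAD_FAST_LOAD_FAST a,b → push 22,13. Stack: [35, 22, 13]
BINARY_OP - → 22 - 13 = 9. Stack: [35, 9]
BINARY_OP ^ → 35 ^ 9 = 42. Stack: [42]
STORE_FAST x → x=42. Stack: []
LOAD_CONST → push 1. Stack: [1]
LOAD_FAST c → push 28. Stack: [1, 28]
BINARY_OP - → 1 - 28 = -27. Stack: [-27]
STORE_FAST z → z=-27. Stack: []
LOAD_FAST z → push -27. Stack: [-27]
RETURN_VALUE → return -27.

-27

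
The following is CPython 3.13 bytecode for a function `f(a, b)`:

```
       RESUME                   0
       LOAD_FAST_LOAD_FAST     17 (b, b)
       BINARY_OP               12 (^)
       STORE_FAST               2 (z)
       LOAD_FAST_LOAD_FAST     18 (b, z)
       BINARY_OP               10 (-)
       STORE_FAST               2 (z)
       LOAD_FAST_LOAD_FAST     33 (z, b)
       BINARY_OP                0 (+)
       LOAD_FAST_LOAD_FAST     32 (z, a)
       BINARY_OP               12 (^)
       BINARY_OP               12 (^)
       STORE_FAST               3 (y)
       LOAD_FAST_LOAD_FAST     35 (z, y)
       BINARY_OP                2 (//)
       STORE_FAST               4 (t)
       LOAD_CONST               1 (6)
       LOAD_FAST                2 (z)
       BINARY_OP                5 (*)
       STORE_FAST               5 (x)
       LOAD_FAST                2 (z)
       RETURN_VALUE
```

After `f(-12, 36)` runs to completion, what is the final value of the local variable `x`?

LOAD_FAST_LOAD_FAST b,b → push 36,36. Stack: [36, 36]
BINARY_OP ^ → 36 ^ 36 = 0. Stack: [0]
STORE_FAST z → z=0. Stack: []
LOAD_FAST_LOAD_FAST b,z → push 36,0. Stack: [36, 0]
BINARY_OP - → 36 - 0 = 36. Stack: [36]
STORE_FAST z → z=36. Stack: []
LOAD_FAST_LOAD_FAST z,b → push 36,36. Stack: [36, 36]
BINARY_OP + → 36 + 36 = 72. Stack: [72]
LOAD_FAST_LOAD_FAST z,a → push 36,-12. Stack: [72, 36, -12]
BINARY_OP ^ → 36 ^ -12 = -48. Stack: [72, -48]
BINARY_OP ^ → 72 ^ -48 = -104. Stack: [-104]
STORE_FAST y → y=-104. Stack: []
LOAD_FAST_LOAD_FAST z,y → push 36,-104. Stack: [36, -104]
BINARY_OP // → 36 // -104 = -1. Stack: [-1]
STORE_FAST t → t=-1. Stack: []
LOAD_CONST → push 6. Stack: [6]
LOAD_FAST z → push 36. Stack: [6, 36]
BINARY_OP * → 6 * 36 = 216. Stack: [216]
STORE_FAST x → x=216. Stack: []
LOAD_FAST z → push 36. Stack: [36]
RETURN_VALUE → return 36.

216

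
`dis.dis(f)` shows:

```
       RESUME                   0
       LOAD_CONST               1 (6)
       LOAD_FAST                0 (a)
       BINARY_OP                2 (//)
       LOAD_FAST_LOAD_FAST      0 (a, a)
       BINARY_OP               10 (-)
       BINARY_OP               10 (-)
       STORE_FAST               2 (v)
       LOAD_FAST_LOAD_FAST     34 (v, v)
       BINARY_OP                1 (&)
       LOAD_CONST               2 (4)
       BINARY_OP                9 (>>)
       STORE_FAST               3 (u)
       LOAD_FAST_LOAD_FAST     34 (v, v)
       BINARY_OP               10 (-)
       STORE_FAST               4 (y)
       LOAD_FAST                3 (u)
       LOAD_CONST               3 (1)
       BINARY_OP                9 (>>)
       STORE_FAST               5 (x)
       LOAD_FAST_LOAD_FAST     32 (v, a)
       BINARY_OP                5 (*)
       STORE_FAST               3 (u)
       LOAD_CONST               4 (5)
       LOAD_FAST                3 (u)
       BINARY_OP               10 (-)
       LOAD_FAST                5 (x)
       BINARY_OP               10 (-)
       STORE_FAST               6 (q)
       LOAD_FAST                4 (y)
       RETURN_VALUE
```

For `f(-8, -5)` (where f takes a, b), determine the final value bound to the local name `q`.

LOAD_CONST → push 6. Stack: [6]
LOAD_FAST a → push -8. Stack: [6, -8]
BINARY_OP // → 6 // -8 = -1. Stack: [-1]
LOAD_FAST_LOAD_FAST a,a → push -8,-8. Stack: [-1, -8, -8]
BINARY_OP - → -8 - -8 = 0. Stack: [-1, 0]
BINARY_OP - → -1 - 0 = -1. Stack: [-1]
STORE_FAST v → v=-1. Stack: []
LOAD_FAST_LOAD_FAST v,v → push -1,-1. Stack: [-1, -1]
BINARY_OP & → -1 & -1 = -1. Stack: [-1]
LOAD_CONST → push 4. Stack: [-1, 4]
BINARY_OP >> → -1 >> 4 = -1. Stack: [-1]
STORE_FAST u → u=-1. Stack: []
LOAD_FAST_LOAD_FAST v,v → push -1,-1. Stack: [-1, -1]
BINARY_OP - → -1 - -1 = 0. Stack: [0]
STORE_FAST y → y=0. Stack: []
LOAD_FAST u → push -1. Stack: [-1]
LOAD_CONST → push 1. Stack: [-1, 1]
BINARY_OP >> → -1 >> 1 = -1. Stack: [-1]
STORE_FAST x → x=-1. Stack: []
LOAD_FAST_LOAD_FAST v,a → push -1,-8. Stack: [-1, -8]
BINARY_OP * → -1 * -8 = 8. Stack: [8]
STORE_FAST u → u=8. Stack: []
LOAD_CONST → push 5. Stack: [5]
LOAD_FAST u → push 8. Stack: [5, 8]
BINARY_OP - → 5 - 8 = -3. Stack: [-3]
LOAD_FAST x → push -1. Stack: [-3, -1]
BINARY_OP - → -3 - -1 = -2. Stack: [-2]
STORE_FAST q → q=-2. Stack: []
LOAD_FAST y → push 0. Stack: [0]
RETURN_VALUE → return 0.

-2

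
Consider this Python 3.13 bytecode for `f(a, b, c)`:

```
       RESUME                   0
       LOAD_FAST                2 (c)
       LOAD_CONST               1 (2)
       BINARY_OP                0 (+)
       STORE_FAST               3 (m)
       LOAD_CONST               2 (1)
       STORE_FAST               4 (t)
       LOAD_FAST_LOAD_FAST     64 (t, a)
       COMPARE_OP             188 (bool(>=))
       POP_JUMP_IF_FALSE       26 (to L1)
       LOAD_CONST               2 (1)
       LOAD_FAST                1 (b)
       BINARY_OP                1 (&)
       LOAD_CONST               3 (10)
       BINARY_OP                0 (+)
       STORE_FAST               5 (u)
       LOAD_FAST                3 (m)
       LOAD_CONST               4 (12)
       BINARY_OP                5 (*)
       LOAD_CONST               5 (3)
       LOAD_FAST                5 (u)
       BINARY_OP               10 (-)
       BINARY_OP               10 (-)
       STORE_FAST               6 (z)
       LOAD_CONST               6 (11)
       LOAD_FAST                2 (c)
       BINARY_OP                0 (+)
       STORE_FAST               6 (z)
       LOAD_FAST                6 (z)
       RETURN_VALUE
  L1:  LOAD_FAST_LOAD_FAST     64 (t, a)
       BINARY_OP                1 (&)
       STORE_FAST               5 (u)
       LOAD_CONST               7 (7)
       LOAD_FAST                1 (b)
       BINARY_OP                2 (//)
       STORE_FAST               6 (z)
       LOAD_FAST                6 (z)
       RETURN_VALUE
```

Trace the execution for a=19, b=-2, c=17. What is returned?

-4

LOAD_FAST c → push 17. Stack: [17]
LOAD_CONST → push 2. Stack: [17, 2]
BINARY_OP + → 17 + 2 = 19. Stack: [19]
STORE_FAST m → m=19. Stack: []
LOAD_CONST → push 1. Stack: [1]
STORE_FAST t → t=1. Stack: []
LOAD_FAST_LOAD_FAST t,a → push 1,19. Stack: [1, 19]
COMPARE_OP bool(>=) → 1 vs 19 = False. Stack: [False]
POP_JUMP_IF_FALSE → pop False; jump. Stack: []
LOAD_FAST_LOAD_FAST t,a → push 1,19. Stack: [1, 19]
BINARY_OP & → 1 & 19 = 1. Stack: [1]
STORE_FAST u → u=1. Stack: []
LOAD_CONST → push 7. Stack: [7]
LOAD_FAST b → push -2. Stack: [7, -2]
BINARY_OP // → 7 // -2 = -4. Stack: [-4]
STORE_FAST z → z=-4. Stack: []
LOAD_FAST z → push -4. Stack: [-4]
RETURN_VALUE → return -4.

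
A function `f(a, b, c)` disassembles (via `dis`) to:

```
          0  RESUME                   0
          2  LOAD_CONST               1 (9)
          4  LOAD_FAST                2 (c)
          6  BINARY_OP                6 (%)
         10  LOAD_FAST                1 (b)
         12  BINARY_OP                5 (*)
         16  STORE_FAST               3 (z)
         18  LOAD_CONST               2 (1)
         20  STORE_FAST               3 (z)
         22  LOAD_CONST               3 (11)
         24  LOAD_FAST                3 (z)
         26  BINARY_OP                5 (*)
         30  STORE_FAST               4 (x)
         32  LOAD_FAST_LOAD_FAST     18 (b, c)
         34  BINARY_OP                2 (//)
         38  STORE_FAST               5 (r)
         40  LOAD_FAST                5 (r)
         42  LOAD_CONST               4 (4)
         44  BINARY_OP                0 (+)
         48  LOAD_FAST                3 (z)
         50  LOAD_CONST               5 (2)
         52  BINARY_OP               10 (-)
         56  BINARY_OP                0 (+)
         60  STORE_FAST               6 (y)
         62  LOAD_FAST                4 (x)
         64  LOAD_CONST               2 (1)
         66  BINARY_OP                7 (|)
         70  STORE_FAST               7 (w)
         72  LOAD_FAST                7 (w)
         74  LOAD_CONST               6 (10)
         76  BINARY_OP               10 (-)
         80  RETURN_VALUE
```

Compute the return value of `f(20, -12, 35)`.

LOAD_CONST → push 9. Stack: [9]
LOAD_FAST c → push 35. Stack: [9, 35]
BINARY_OP % → 9 % 35 = 9. Stack: [9]
LOAD_FAST b → push -12. Stack: [9, -12]
BINARY_OP * → 9 * -12 = -108. Stack: [-108]
STORE_FAST z → z=-108. Stack: []
LOAD_CONST → push 1. Stack: [1]
STORE_FAST z → z=1. Stack: []
LOAD_CONST → push 11. Stack: [11]
LOAD_FAST z → push 1. Stack: [11, 1]
BINARY_OP * → 11 * 1 = 11. Stack: [11]
STORE_FAST x → x=11. Stack: []
LOAD_FAST_LOAD_FAST b,c → push -12,35. Stack: [-12, 35]
BINARY_OP // → -12 // 35 = -1. Stack: [-1]
STORE_FAST r → r=-1. Stack: []
LOAD_FAST r → push -1. Stack: [-1]
LOAD_CONST → push 4. Stack: [-1, 4]
BINARY_OP + → -1 + 4 = 3. Stack: [3]
LOAD_FAST z → push 1. Stack: [3, 1]
LOAD_CONST → push 2. Stack: [3, 1, 2]
BINARY_OP - → 1 - 2 = -1. Stack: [3, -1]
BINARY_OP + → 3 + -1 = 2. Stack: [2]
STORE_FAST y → y=2. Stack: []
LOAD_FAST x → push 11. Stack: [11]
LOAD_CONST → push 1. Stack: [11, 1]
BINARY_OP | → 11 | 1 = 11. Stack: [11]
STORE_FAST w → w=11. Stack: []
LOAD_FAST w → push 11. Stack: [11]
LOAD_CONST → push 10. Stack: [11, 10]
BINARY_OP - → 11 - 10 = 1. Stack: [1]
RETURN_VALUE → return 1.

1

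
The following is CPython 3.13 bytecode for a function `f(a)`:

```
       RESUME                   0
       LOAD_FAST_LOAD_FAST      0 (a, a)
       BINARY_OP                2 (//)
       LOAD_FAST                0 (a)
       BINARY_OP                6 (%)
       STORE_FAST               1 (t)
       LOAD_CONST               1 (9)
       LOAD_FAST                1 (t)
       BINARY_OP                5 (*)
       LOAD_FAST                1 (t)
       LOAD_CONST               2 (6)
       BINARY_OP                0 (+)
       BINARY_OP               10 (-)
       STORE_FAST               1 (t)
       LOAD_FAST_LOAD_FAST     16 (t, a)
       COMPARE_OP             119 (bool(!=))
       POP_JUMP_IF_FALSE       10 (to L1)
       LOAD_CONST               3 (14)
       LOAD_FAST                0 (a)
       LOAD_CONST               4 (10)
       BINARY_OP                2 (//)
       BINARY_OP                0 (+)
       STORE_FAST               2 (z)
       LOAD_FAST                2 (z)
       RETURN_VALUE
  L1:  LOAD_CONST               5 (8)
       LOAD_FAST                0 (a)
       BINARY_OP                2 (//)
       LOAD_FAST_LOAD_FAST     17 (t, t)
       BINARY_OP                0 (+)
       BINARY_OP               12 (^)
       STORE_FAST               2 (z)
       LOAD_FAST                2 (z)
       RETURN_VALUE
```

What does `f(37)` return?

LOAD_FAST_LOAD_FAST a,a → push 37,37. Stack: [37, 37]
BINARY_OP // → 37 // 37 = 1. Stack: [1]
LOAD_FAST a → push 37. Stack: [1, 37]
BINARY_OP % → 1 % 37 = 1. Stack: [1]
STORE_FAST t → t=1. Stack: []
LOAD_CONST → push 9. Stack: [9]
LOAD_FAST t → push 1. Stack: [9, 1]
BINARY_OP * → 9 * 1 = 9. Stack: [9]
LOAD_FAST t → push 1. Stack: [9, 1]
LOAD_CONST → push 6. Stack: [9, 1, 6]
BINARY_OP + → 1 + 6 = 7. Stack: [9, 7]
BINARY_OP - → 9 - 7 = 2. Stack: [2]
STORE_FAST t → t=2. Stack: []
LOAD_FAST_LOAD_FAST t,a → push 2,37. Stack: [2, 37]
COMPARE_OP bool(!=) → 2 vs 37 = True. Stack: [True]
POP_JUMP_IF_FALSE → pop True; no jump. Stack: []
LOAD_CONST → push 14. Stack: [14]
LOAD_FAST a → push 37. Stack: [14, 37]
LOAD_CONST → push 10. Stack: [14, 37, 10]
BINARY_OP // → 37 // 10 = 3. Stack: [14, 3]
BINARY_OP + → 14 + 3 = 17. Stack: [17]
STORE_FAST z → z=17. Stack: []
LOAD_FAST z → push 17. Stack: [17]
RETURN_VALUE → return 17.

17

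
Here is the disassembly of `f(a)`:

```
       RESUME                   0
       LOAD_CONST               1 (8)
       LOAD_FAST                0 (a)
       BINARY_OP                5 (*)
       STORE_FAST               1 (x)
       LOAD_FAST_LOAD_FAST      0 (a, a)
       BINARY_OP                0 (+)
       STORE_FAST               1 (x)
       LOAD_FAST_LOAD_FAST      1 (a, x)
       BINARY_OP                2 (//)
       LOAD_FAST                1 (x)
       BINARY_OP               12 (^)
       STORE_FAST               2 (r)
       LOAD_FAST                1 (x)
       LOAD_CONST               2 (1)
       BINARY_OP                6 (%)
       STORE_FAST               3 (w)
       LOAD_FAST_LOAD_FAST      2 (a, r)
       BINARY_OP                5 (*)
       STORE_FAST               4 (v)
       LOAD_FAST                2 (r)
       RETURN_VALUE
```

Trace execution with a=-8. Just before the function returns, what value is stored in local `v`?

128

LOAD_CONST → push 8. Stack: [8]
LOAD_FAST a → push -8. Stack: [8, -8]
BINARY_OP * → 8 * -8 = -64. Stack: [-64]
STORE_FAST x → x=-64. Stack: []
LOAD_FAST_LOAD_FAST a,a → push -8,-8. Stack: [-8, -8]
BINARY_OP + → -8 + -8 = -16. Stack: [-16]
STORE_FAST x → x=-16. Stack: []
LOAD_FAST_LOAD_FAST a,x → push -8,-16. Stack: [-8, -16]
BINARY_OP // → -8 // -16 = 0. Stack: [0]
LOAD_FAST x → push -16. Stack: [0, -16]
BINARY_OP ^ → 0 ^ -16 = -16. Stack: [-16]
STORE_FAST r → r=-16. Stack: []
LOAD_FAST x → push -16. Stack: [-16]
LOAD_CONST → push 1. Stack: [-16, 1]
BINARY_OP % → -16 % 1 = 0. Stack: [0]
STORE_FAST w → w=0. Stack: []
LOAD_FAST_LOAD_FAST a,r → push -8,-16. Stack: [-8, -16]
BINARY_OP * → -8 * -16 = 128. Stack: [128]
STORE_FAST v → v=128. Stack: []
LOAD_FAST r → push -16. Stack: [-16]
RETURN_VALUE → return -16.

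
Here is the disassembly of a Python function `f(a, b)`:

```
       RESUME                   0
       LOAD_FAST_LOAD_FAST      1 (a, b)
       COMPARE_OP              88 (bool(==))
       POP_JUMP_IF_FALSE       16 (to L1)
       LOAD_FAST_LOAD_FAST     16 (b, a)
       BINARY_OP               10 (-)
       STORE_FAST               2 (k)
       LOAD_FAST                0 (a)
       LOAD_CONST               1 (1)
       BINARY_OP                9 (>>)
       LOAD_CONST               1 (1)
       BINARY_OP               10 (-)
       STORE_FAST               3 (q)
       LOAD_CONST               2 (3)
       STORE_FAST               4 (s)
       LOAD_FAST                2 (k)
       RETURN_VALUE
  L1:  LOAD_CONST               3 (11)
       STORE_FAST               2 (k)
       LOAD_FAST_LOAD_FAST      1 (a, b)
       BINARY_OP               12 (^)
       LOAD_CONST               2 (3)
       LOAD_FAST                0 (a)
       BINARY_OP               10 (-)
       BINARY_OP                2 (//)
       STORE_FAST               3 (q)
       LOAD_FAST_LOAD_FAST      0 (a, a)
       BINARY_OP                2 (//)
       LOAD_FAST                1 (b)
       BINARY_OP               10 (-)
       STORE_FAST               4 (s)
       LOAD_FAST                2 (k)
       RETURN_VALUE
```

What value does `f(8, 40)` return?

LOAD_FAST_LOAD_FAST a,b → push 8,40. Stack: [8, 40]
COMPARE_OP bool(==) → 8 vs 40 = False. Stack: [False]
POP_JUMP_IF_FALSE → pop False; jump. Stack: []
LOAD_CONST → push 11. Stack: [11]
STORE_FAST k → k=11. Stack: []
LOAD_FAST_LOAD_FAST a,b → push 8,40. Stack: [8, 40]
BINARY_OP ^ → 8 ^ 40 = 32. Stack: [32]
LOAD_CONST → push 3. Stack: [32, 3]
LOAD_FAST a → push 8. Stack: [32, 3, 8]
BINARY_OP - → 3 - 8 = -5. Stack: [32, -5]
BINARY_OP // → 32 // -5 = -7. Stack: [-7]
STORE_FAST q → q=-7. Stack: []
LOAD_FAST_LOAD_FAST a,a → push 8,8. Stack: [8, 8]
BINARY_OP // → 8 // 8 = 1. Stack: [1]
LOAD_FAST b → push 40. Stack: [1, 40]
BINARY_OP - → 1 - 40 = -39. Stack: [-39]
STORE_FAST s → s=-39. Stack: []
LOAD_FAST k → push 11. Stack: [11]
RETURN_VALUE → return 11.

11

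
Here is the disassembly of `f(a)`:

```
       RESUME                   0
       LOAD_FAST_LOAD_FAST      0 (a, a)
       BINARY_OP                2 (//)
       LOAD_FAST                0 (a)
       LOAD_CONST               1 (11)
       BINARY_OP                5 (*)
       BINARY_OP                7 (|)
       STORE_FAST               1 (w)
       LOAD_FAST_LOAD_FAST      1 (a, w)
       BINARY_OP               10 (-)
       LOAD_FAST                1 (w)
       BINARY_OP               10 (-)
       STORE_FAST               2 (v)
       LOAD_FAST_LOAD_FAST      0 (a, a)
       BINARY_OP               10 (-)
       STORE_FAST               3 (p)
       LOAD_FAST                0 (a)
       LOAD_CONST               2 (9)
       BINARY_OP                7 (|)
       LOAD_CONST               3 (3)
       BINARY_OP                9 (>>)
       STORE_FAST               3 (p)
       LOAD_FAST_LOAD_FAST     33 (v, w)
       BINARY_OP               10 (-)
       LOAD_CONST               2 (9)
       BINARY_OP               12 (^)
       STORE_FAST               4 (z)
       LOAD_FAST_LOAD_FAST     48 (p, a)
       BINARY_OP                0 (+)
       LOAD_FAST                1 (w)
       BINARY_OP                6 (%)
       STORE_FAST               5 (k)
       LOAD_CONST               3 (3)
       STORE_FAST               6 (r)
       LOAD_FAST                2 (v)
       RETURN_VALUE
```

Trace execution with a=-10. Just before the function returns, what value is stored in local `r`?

3

LOAD_FAST_LOAD_FAST a,a → push -10,-10. Stack: [-10, -10]
BINARY_OP // → -10 // -10 = 1. Stack: [1]
LOAD_FAST a → push -10. Stack: [1, -10]
LOAD_CONST → push 11. Stack: [1, -10, 11]
BINARY_OP * → -10 * 11 = -110. Stack: [1, -110]
BINARY_OP | → 1 | -110 = -109. Stack: [-109]
STORE_FAST w → w=-109. Stack: []
LOAD_FAST_LOAD_FAST a,w → push -10,-109. Stack: [-10, -109]
BINARY_OP - → -10 - -109 = 99. Stack: [99]
LOAD_FAST w → push -109. Stack: [99, -109]
BINARY_OP - → 99 - -109 = 208. Stack: [208]
STORE_FAST v → v=208. Stack: []
LOAD_FAST_LOAD_FAST a,a → push -10,-10. Stack: [-10, -10]
BINARY_OP - → -10 - -10 = 0. Stack: [0]
STORE_FAST p → p=0. Stack: []
LOAD_FAST a → push -10. Stack: [-10]
LOAD_CONST → push 9. Stack: [-10, 9]
BINARY_OP | → -10 | 9 = -1. Stack: [-1]
LOAD_CONST → push 3. Stack: [-1, 3]
BINARY_OP >> → -1 >> 3 = -1. Stack: [-1]
STORE_FAST p → p=-1. Stack: []
LOAD_FAST_LOAD_FAST v,w → push 208,-109. Stack: [208, -109]
BINARY_OP - → 208 - -109 = 317. Stack: [317]
LOAD_CONST → push 9. Stack: [317, 9]
BINARY_OP ^ → 317 ^ 9 = 308. Stack: [308]
STORE_FAST z → z=308. Stack: []
LOAD_FAST_LOAD_FAST p,a → push -1,-10. Stack: [-1, -10]
BINARY_OP + → -1 + -10 = -11. Stack: [-11]
LOAD_FAST w → push -109. Stack: [-11, -109]
BINARY_OP % → -11 % -109 = -11. Stack: [-11]
STORE_FAST k → k=-11. Stack: []
LOAD_CONST → push 3. Stack: [3]
STORE_FAST r → r=3. Stack: []
LOAD_FAST v → push 208. Stack: [208]
RETURN_VALUE → return 208.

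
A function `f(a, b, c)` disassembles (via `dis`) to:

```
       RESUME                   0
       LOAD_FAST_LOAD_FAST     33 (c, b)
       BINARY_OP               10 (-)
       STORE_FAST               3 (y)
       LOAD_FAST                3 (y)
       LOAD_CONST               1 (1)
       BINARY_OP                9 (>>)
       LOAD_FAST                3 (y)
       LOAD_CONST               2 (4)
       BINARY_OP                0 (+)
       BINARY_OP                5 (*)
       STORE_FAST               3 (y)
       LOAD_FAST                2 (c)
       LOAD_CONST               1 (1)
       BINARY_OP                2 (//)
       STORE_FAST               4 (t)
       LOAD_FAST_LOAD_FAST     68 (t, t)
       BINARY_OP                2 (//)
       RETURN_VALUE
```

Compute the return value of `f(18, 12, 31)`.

LOAD_FAST_LOAD_FAST c,b → push 31,12. Stack: [31, 12]
BINARY_OP - → 31 - 12 = 19. Stack: [19]
STORE_FAST y → y=19. Stack: []
LOAD_FAST y → push 19. Stack: [19]
LOAD_CONST → push 1. Stack: [19, 1]
BINARY_OP >> → 19 >> 1 = 9. Stack: [9]
LOAD_FAST y → push 19. Stack: [9, 19]
LOAD_CONST → push 4. Stack: [9, 19, 4]
BINARY_OP + → 19 + 4 = 23. Stack: [9, 23]
BINARY_OP * → 9 * 23 = 207. Stack: [207]
STORE_FAST y → y=207. Stack: []
LOAD_FAST c → push 31. Stack: [31]
LOAD_CONST → push 1. Stack: [31, 1]
BINARY_OP // → 31 // 1 = 31. Stack: [31]
STORE_FAST t → t=31. Stack: []
LOAD_FAST_LOAD_FAST t,t → push 31,31. Stack: [31, 31]
BINARY_OP // → 31 // 31 = 1. Stack: [1]
RETURN_VALUE → return 1.

1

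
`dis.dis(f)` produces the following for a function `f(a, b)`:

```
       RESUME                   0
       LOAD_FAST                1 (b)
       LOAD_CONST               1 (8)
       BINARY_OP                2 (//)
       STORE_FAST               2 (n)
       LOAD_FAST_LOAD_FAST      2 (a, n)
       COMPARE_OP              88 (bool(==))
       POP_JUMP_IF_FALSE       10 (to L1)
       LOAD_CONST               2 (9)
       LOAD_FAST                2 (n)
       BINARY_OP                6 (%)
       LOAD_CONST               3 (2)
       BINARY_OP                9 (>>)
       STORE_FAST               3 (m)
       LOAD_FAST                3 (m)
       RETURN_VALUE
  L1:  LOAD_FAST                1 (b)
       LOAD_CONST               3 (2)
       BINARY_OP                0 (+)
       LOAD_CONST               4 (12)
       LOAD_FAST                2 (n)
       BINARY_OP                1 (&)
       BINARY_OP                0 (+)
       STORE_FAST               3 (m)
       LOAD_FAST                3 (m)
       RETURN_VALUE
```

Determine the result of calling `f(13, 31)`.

LOAD_FAST b → push 31. Stack: [31]
LOAD_CONST → push 8. Stack: [31, 8]
BINARY_OP // → 31 // 8 = 3. Stack: [3]
STORE_FAST n → n=3. Stack: []
LOAD_FAST_LOAD_FAST a,n → push 13,3. Stack: [13, 3]
COMPARE_OP bool(==) → 13 vs 3 = False. Stack: [False]
POP_JUMP_IF_FALSE → pop False; jump. Stack: []
LOAD_FAST b → push 31. Stack: [31]
LOAD_CONST → push 2. Stack: [31, 2]
BINARY_OP + → 31 + 2 = 33. Stack: [33]
LOAD_CONST → push 12. Stack: [33, 12]
LOAD_FAST n → push 3. Stack: [33, 12, 3]
BINARY_OP & → 12 & 3 = 0. Stack: [33, 0]
BINARY_OP + → 33 + 0 = 33. Stack: [33]
STORE_FAST m → m=33. Stack: []
LOAD_FAST m → push 33. Stack: [33]
RETURN_VALUE → return 33.

33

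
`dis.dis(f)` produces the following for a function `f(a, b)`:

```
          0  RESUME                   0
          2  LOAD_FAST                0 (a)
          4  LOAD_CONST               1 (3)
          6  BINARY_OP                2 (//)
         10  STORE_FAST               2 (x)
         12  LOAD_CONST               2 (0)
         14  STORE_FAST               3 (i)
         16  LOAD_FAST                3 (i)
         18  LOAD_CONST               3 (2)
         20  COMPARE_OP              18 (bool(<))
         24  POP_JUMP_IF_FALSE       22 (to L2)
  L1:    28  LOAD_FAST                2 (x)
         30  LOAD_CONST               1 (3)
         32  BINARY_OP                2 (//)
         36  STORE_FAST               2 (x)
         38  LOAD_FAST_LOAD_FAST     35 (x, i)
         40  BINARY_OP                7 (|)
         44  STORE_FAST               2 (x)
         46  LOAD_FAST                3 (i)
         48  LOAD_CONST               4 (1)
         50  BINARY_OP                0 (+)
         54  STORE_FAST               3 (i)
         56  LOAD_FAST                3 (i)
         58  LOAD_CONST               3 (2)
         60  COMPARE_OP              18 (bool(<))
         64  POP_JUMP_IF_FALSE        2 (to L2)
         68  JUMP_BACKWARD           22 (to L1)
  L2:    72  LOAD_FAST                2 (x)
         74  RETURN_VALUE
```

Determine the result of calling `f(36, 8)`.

1

LOAD_FAST a → push 36. Stack: [36]
LOAD_CONST → push 3. Stack: [36, 3]
BINARY_OP // → 36 // 3 = 12. Stack: [12]
STORE_FAST x → x=12. Stack: []
LOAD_CONST → push 0. Stack: [0]
STORE_FAST i → i=0. Stack: []
LOAD_FAST i → push 0. Stack: [0]
LOAD_CONST → push 2. Stack: [0, 2]
COMPARE_OP bool(<) → 0 vs 2 = True. Stack: [True]
POP_JUMP_IF_FALSE → pop True; no jump. Stack: []
LOAD_FAST x → push 12. Stack: [12]
LOAD_CONST → push 3. Stack: [12, 3]
BINARY_OP // → 12 // 3 = 4. Stack: [4]
STORE_FAST x → x=4. Stack: []
LOAD_FAST_LOAD_FAST x,i → push 4,0. Stack: [4, 0]
BINARY_OP | → 4 | 0 = 4. Stack: [4]
STORE_FAST x → x=4. Stack: []
LOAD_FAST i → push 0. Stack: [0]
LOAD_CONST → push 1. Stack: [0, 1]
BINARY_OP + → 0 + 1 = 1. Stack: [1]
STORE_FAST i → i=1. Stack: []
LOAD_FAST i → push 1. Stack: [1]
LOAD_CONST → push 2. Stack: [1, 2]
COMPARE_OP bool(<) → 1 vs 2 = True. Stack: [True]
POP_JUMP_IF_FALSE → pop True; no jump. Stack: []
LOAD_FAST x → push 4. Stack: [4]
LOAD_CONST → push 3. Stack: [4, 3]
BINARY_OP // → 4 // 3 = 1. Stack: [1]
STORE_FAST x → x=1. Stack: []
LOAD_FAST_LOAD_FAST x,i → push 1,1. Stack: [1, 1]
BINARY_OP | → 1 | 1 = 1. Stack: [1]
STORE_FAST x → x=1. Stack: []
LOAD_FAST i → push 1. Stack: [1]
LOAD_CONST → push 1. Stack: [1, 1]
BINARY_OP + → 1 + 1 = 2. Stack: [2]
STORE_FAST i → i=2. Stack: []
LOAD_FAST i → push 2. Stack: [2]
LOAD_CONST → push 2. Stack: [2, 2]
COMPARE_OP bool(<) → 2 vs 2 = False. Stack: [False]
POP_JUMP_IF_FALSE → pop False; jump. Stack: []
LOAD_FAST x → push 1. Stack: [1]
RETURN_VALUE → return 1.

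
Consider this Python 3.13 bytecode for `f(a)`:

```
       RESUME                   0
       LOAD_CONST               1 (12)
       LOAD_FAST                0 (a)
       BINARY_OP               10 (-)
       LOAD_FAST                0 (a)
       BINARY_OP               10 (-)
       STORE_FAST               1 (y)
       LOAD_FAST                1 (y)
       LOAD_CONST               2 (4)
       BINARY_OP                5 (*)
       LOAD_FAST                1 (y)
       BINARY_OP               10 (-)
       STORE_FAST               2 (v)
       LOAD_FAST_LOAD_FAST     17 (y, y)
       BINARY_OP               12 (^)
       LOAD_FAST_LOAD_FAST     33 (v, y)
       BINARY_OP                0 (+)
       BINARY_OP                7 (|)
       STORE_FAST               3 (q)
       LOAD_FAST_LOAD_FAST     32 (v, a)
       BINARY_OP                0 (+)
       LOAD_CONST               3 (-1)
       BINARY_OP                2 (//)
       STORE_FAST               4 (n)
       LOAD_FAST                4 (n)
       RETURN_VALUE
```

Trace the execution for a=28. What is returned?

104

LOAD_CONST → push 12. Stack: [12]
LOAD_FAST a → push 28. Stack: [12, 28]
BINARY_OP - → 12 - 28 = -16. Stack: [-16]
LOAD_FAST a → push 28. Stack: [-16, 28]
BINARY_OP - → -16 - 28 = -44. Stack: [-44]
STORE_FAST y → y=-44. Stack: []
LOAD_FAST y → push -44. Stack: [-44]
LOAD_CONST → push 4. Stack: [-44, 4]
BINARY_OP * → -44 * 4 = -176. Stack: [-176]
LOAD_FAST y → push -44. Stack: [-176, -44]
BINARY_OP - → -176 - -44 = -132. Stack: [-132]
STORE_FAST v → v=-132. Stack: []
LOAD_FAST_LOAD_FAST y,y → push -44,-44. Stack: [-44, -44]
BINARY_OP ^ → -44 ^ -44 = 0. Stack: [0]
LOAD_FAST_LOAD_FAST v,y → push -132,-44. Stack: [0, -132, -44]
BINARY_OP + → -132 + -44 = -176. Stack: [0, -176]
BINARY_OP | → 0 | -176 = -176. Stack: [-176]
STORE_FAST q → q=-176. Stack: []
LOAD_FAST_LOAD_FAST v,a → push -132,28. Stack: [-132, 28]
BINARY_OP + → -132 + 28 = -104. Stack: [-104]
LOAD_CONST → push -1. Stack: [-104, -1]
BINARY_OP // → -104 // -1 = 104. Stack: [104]
STORE_FAST n → n=104. Stack: []
LOAD_FAST n → push 104. Stack: [104]
RETURN_VALUE → return 104.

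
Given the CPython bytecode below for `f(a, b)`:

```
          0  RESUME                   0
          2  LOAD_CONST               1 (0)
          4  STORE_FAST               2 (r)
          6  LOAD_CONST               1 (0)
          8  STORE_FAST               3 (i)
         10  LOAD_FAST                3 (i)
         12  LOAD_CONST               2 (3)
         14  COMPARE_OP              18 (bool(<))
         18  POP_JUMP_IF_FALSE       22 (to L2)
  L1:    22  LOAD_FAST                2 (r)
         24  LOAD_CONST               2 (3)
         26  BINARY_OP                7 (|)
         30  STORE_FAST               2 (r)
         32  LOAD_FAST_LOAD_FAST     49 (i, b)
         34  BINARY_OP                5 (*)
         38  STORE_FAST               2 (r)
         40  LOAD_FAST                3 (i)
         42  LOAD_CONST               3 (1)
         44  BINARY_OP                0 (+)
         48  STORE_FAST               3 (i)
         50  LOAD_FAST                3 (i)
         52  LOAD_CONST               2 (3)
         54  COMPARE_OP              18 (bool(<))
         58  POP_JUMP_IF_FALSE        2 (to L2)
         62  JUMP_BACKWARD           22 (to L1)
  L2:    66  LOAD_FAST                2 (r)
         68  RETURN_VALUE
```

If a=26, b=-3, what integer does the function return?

-6

LOAD_CONST → push 0. Stack: [0]
STORE_FAST r → r=0. Stack: []
LOAD_CONST → push 0. Stack: [0]
STORE_FAST i → i=0. Stack: []
LOAD_FAST i → push 0. Stack: [0]
LOAD_CONST → push 3. Stack: [0, 3]
COMPARE_OP bool(<) → 0 vs 3 = True. Stack: [True]
POP_JUMP_IF_FALSE → pop True; no jump. Stack: []
LOAD_FAST r → push 0. Stack: [0]
LOAD_CONST → push 3. Stack: [0, 3]
BINARY_OP | → 0 | 3 = 3. Stack: [3]
STORE_FAST r → r=3. Stack: []
LOAD_FAST_LOAD_FAST i,b → push 0,-3. Stack: [0, -3]
BINARY_OP * → 0 * -3 = 0. Stack: [0]
STORE_FAST r → r=0. Stack: []
LOAD_FAST i → push 0. Stack: [0]
LOAD_CONST → push 1. Stack: [0, 1]
BINARY_OP + → 0 + 1 = 1. Stack: [1]
STORE_FAST i → i=1. Stack: []
LOAD_FAST i → push 1. Stack: [1]
LOAD_CONST → push 3. Stack: [1, 3]
COMPARE_OP bool(<) → 1 vs 3 = True. Stack: [True]
POP_JUMP_IF_FALSE → pop True; no jump. Stack: []
LOAD_FAST r → push 0. Stack: [0]
LOAD_CONST → push 3. Stack: [0, 3]
BINARY_OP | → 0 | 3 = 3. Stack: [3]
STORE_FAST r → r=3. Stack: []
LOAD_FAST_LOAD_FAST i,b → push 1,-3. Stack: [1, -3]
BINARY_OP * → 1 * -3 = -3. Stack: [-3]
STORE_FAST r → r=-3. Stack: []
LOAD_FAST i → push 1. Stack: [1]
LOAD_CONST → push 1. Stack: [1, 1]
BINARY_OP + → 1 + 1 = 2. Stack: [2]
STORE_FAST i → i=2. Stack: []
LOAD_FAST i → push 2. Stack: [2]
LOAD_CONST → push 3. Stack: [2, 3]
COMPARE_OP bool(<) → 2 vs 3 = True. Stack: [True]
POP_JUMP_IF_FALSE → pop True; no jump. Stack: []
LOAD_FAST r → push -3. Stack: [-3]
LOAD_CONST → push 3. Stack: [-3, 3]
BINARY_OP | → -3 | 3 = -1. Stack: [-1]
STORE_FAST r → r=-1. Stack: []
LOAD_FAST_LOAD_FAST i,b → push 2,-3. Stack: [2, -3]
BINARY_OP * → 2 * -3 = -6. Stack: [-6]
STORE_FAST r → r=-6. Stack: []
LOAD_FAST i → push 2. Stack: [2]
LOAD_CONST → push 1. Stack: [2, 1]
BINARY_OP + → 2 + 1 = 3. Stack: [3]
STORE_FAST i → i=3. Stack: []
LOAD_FAST i → push 3. Stack: [3]
LOAD_CONST → push 3. Stack: [3, 3]
COMPARE_OP bool(<) → 3 vs 3 = False. Stack: [False]
POP_JUMP_IF_FALSE → pop False; jump. Stack: []
LOAD_FAST r → push -6. Stack: [-6]
RETURN_VALUE → return -6.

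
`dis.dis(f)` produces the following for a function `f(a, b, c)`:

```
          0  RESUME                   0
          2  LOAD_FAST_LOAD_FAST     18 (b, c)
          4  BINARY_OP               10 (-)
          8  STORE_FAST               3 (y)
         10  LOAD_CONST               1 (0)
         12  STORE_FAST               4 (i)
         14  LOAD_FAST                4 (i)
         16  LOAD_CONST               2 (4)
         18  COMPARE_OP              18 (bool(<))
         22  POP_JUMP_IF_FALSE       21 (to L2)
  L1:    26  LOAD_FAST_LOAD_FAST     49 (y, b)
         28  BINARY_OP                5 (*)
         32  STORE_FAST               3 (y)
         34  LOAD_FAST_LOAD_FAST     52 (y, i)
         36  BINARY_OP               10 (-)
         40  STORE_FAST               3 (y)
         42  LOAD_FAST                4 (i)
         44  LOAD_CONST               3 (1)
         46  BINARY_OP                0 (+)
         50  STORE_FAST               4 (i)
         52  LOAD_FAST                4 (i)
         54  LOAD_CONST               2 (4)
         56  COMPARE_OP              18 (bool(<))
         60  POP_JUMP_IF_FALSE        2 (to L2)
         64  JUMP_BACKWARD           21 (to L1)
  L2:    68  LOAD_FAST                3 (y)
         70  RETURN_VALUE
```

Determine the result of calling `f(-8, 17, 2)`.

1252489

LOAD_FAST_LOAD_FAST b,c → push 17,2
BINARY_OP - → 17 - 2 = 15
STORE_FAST y → y=15
LOAD_CONST → push 0
STORE_FAST i → i=0
LOAD_FAST i → push 0
LOAD_CONST → push 4
COMPARE_OP bool(<) → 0 vs 4 = True
POP_JUMP_IF_FALSE → pop True; no jump
LOAD_FAST_LOAD_FAST y,b → push 15,17
BINARY_OP * → 15 * 17 = 255
STORE_FAST y → y=255
LOAD_FAST_LOAD_FAST y,i → push 255,0
BINARY_OP - → 255 - 0 = 255
STORE_FAST y → y=255
LOAD_FAST i → push 0
LOAD_CONST → push 1
BINARY_OP + → 0 + 1 = 1
STORE_FAST i → i=1
LOAD_FAST i → push 1
LOAD_CONST → push 4
COMPARE_OP bool(<) → 1 vs 4 = True
POP_JUMP_IF_FALSE → pop True; no jump
LOAD_FAST_LOAD_FAST y,b → push 255,17
BINARY_OP * → 255 * 17 = 4335
STORE_FAST y → y=4335
LOAD_FAST_LOAD_FAST y,i → push 4335,1
BINARY_OP - → 4335 - 1 = 4334
STORE_FAST y → y=4334
LOAD_FAST i → push 1
LOAD_CONST → push 1
BINARY_OP + → 1 + 1 = 2
STORE_FAST i → i=2
LOAD_FAST i → push 2
LOAD_CONST → push 4
COMPARE_OP bool(<) → 2 vs 4 = True
POP_JUMP_IF_FALSE → pop True; no jump
LOAD_FAST_LOAD_FAST y,b → push 4334,17
BINARY_OP * → 4334 * 17 = 73678
STORE_FAST y → y=73678
LOAD_FAST_LOAD_FAST y,i → push 73678,2
BINARY_OP - → 73678 - 2 = 73676
STORE_FAST y → y=73676
LOAD_FAST i → push 2
LOAD_CONST → push 1
BINARY_OP + → 2 + 1 = 3
STORE_FAST i → i=3
LOAD_FAST i → push 3
LOAD_CONST → push 4
COMPARE_OP bool(<) → 3 vs 4 = True
POP_JUMP_IF_FALSE → pop True; no jump
LOAD_FAST_LOAD_FAST y,b → push 73676,17
BINARY_OP * → 73676 * 17 = 1252492
STORE_FAST y → y=1252492
LOAD_FAST_LOAD_FAST y,i → push 1252492,3
BINARY_OP - → 1252492 - 3 = 1252489
STORE_FAST y → y=1252489
LOAD_FAST i → push 3
LOAD_CONST → push 1
BINARY_OP + → 3 + 1 = 4
STORE_FAST i → i=4
LOAD_FAST i → push 4
LOAD_CONST → push 4
COMPARE_OP bool(<) → 4 vs 4 = False
POP_JUMP_IF_FALSE → pop False; jump
LOAD_FAST y → push 1252489
RETURN_VALUE → return 1252489.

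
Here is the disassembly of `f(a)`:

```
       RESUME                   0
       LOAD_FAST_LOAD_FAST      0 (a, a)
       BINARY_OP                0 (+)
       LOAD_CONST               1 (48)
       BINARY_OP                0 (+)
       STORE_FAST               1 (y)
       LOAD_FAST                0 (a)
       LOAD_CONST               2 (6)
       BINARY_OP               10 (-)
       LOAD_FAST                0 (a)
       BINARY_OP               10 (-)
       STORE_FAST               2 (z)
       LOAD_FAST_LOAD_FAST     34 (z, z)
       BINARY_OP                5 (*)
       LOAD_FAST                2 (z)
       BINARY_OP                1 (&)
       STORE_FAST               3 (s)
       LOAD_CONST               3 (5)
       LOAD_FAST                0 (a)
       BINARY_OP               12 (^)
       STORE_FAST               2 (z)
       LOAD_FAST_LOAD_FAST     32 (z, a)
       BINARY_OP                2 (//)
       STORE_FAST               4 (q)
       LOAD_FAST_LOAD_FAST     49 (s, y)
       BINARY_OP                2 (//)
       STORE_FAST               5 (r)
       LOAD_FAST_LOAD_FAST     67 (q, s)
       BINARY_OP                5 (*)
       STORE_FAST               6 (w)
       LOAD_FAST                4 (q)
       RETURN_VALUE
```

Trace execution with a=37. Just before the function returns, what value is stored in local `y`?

122

LOAD_FAST_LOAD_FAST a,a → push 37,37. Stack: [37, 37]
BINARY_OP + → 37 + 37 = 74. Stack: [74]
LOAD_CONST → push 48. Stack: [74, 48]
BINARY_OP + → 74 + 48 = 122. Stack: [122]
STORE_FAST y → y=122. Stack: []
LOAD_FAST a → push 37. Stack: [37]
LOAD_CONST → push 6. Stack: [37, 6]
BINARY_OP - → 37 - 6 = 31. Stack: [31]
LOAD_FAST a → push 37. Stack: [31, 37]
BINARY_OP - → 31 - 37 = -6. Stack: [-6]
STORE_FAST z → z=-6. Stack: []
LOAD_FAST_LOAD_FAST z,z → push -6,-6. Stack: [-6, -6]
BINARY_OP * → -6 * -6 = 36. Stack: [36]
LOAD_FAST z → push -6. Stack: [36, -6]
BINARY_OP & → 36 & -6 = 32. Stack: [32]
STORE_FAST s → s=32. Stack: []
LOAD_CONST → push 5. Stack: [5]
LOAD_FAST a → push 37. Stack: [5, 37]
BINARY_OP ^ → 5 ^ 37 = 32. Stack: [32]
STORE_FAST z → z=32. Stack: []
LOAD_FAST_LOAD_FAST z,a → push 32,37. Stack: [32, 37]
BINARY_OP // → 32 // 37 = 0. Stack: [0]
STORE_FAST q → q=0. Stack: []
LOAD_FAST_LOAD_FAST s,y → push 32,122. Stack: [32, 122]
BINARY_OP // → 32 // 122 = 0. Stack: [0]
STORE_FAST r → r=0. Stack: []
LOAD_FAST_LOAD_FAST q,s → push 0,32. Stack: [0, 32]
BINARY_OP * → 0 * 32 = 0. Stack: [0]
STORE_FAST w → w=0. Stack: []
LOAD_FAST q → push 0. Stack: [0]
RETURN_VALUE → return 0.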